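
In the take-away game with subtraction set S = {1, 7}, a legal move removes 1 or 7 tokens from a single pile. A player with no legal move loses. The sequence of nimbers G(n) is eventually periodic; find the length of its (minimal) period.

G(0) = 0
G(1) = mex{0} = 1
G(2) = mex{1} = 0
G(3) = mex{0} = 1
G(4) = mex{1} = 0
G(5) = mex{0} = 1
G(6) = mex{1} = 0
G(7) = mex{0,0} = 1
G(8) = mex{1,1} = 0
G(9) = mex{0,0} = 1
G(10) = mex{1,1} = 0
G(11) = mex{0,0} = 1
G(12) = mex{1,1} = 0
G(13) = mex{0,0} = 1
G(14) = mex{1,1} = 0
G(n+2) = G(n) holds for n = 0,…,6 (a full window of length max(S) = 7), so the sequence is purely periodic with period 2.

2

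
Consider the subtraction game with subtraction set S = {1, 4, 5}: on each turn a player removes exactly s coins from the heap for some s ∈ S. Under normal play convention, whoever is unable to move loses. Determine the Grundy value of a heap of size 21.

3

G(0) = 0
G(1) = mex{0} = 1
G(2) = mex{1} = 0
G(3) = mex{0} = 1
G(4) = mex{1,0} = 2
G(5) = mex{2,1,0} = 3
G(6) = mex{3,0,1} = 2
G(7) = mex{2,1,0} = 3
G(8) = mex{3,2,1} = 0
G(9) = mex{0,3,2} = 1
G(10) = mex{1,2,3} = 0
G(11) = mex{0,3,2} = 1
G(12) = mex{1,0,3} = 2
G(13) = mex{2,1,0} = 3
G(14) = mex{3,0,1} = 2
G(15) = mex{2,1,0} = 3
G(16) = mex{3,2,1} = 0
G(17) = mex{0,3,2} = 1
G(18) = mex{1,2,3} = 0
G(19) = mex{0,3,2} = 1
G(20) = mex{1,0,3} = 2
G(21) = mex{2,1,0} = 3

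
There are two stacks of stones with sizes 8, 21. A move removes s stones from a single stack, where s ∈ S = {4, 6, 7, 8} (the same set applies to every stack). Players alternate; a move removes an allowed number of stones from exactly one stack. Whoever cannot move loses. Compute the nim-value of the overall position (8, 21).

0

All stacks use S = {4, 6, 7, 8}:
G(0) = 0
G(1) = mex{} = 0
G(2) = mex{} = 0
G(3) = mex{} = 0
G(4) = mex{0} = 1
G(5) = mex{0} = 1
G(6) = mex{0,0} = 1
G(7) = mex{0,0,0} = 1
G(8) = mex{1,0,0,0} = 2
G(9) = mex{1,0,0,0} = 2
G(10) = mex{1,1,0,0} = 2
G(11) = mex{1,1,1,0} = 2
G(12) = mex{2,1,1,1} = 0
G(13) = mex{2,1,1,1} = 0
G(14) = mex{2,2,1,1} = 0
G(15) = mex{2,2,2,1} = 0
G(16) = mex{0,2,2,2} = 1
G(17) = mex{0,2,2,2} = 1
G(18) = mex{0,0,2,2} = 1
G(19) = mex{0,0,0,2} = 1
G(20) = mex{1,0,0,0} = 2
G(21) = mex{1,0,0,0} = 2
Stack A: G(8) = 2.
Stack B: G(21) = 2.
Combined Grundy value = 2 ⊕ 2 = 0.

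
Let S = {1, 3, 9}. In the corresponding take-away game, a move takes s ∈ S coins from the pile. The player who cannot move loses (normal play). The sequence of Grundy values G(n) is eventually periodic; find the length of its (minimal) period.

G(0) = 0
G(1) = mex{0} = 1
G(2) = mex{1} = 0
G(3) = mex{0,0} = 1
G(4) = mex{1,1} = 0
G(5) = mex{0,0} = 1
G(6) = mex{1,1} = 0
G(7) = mex{0,0} = 1
G(8) = mex{1,1} = 0
G(9) = mex{0,0,0} = 1
G(10) = mex{1,1,1} = 0
G(11) = mex{0,0,0} = 1
G(12) = mex{1,1,1} = 0
G(13) = mex{0,0,0} = 1
G(14) = mex{1,1,1} = 0
G(n+2) = G(n) holds for n = 0,…,8 (a full window of length max(S) = 9), so the sequence is purely periodic with period 2.

2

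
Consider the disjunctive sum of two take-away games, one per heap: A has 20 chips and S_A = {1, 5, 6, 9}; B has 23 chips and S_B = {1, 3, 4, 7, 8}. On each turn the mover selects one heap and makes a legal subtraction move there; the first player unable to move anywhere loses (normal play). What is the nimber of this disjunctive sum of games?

Heap A, S = {1, 5, 6, 9}:
n :  0  1  2  3  4  5  6  7  8  9 10 11 12 13 14 15 16 17 18 19 20
G :  0  1  0  1  0  1  2  3  2  3  2  3  0  1  0  1  0  1  2  3  2
G_A(20) = 2.
Heap B, S = {1, 3, 4, 7, 8}:
G(0) = 0
G(1) = mex{0} = 1
G(2) = mex{1} = 0
G(3) = mex{0,0} = 1
G(4) = mex{1,1,0} = 2
G(5) = mex{2,0,1} = 3
G(6) = mex{3,1,0} = 2
G(7) = mex{2,2,1,0} = 3
G(8) = mex{3,3,2,1,0} = 4
G(9) = mex{4,2,3,0,1} = 5
G(10) = mex{5,3,2,1,0} = 4
G(11) = mex{4,4,3,2,1} = 0
G(12) = mex{0,5,4,3,2} = 1
G(13) = mex{1,4,5,2,3} = 0
G(14) = mex{0,0,4,3,2} = 1
G(15) = mex{1,1,0,4,3} = 2
G(16) = mex{2,0,1,5,4} = 3
G(17) = mex{3,1,0,4,5} = 2
G(18) = mex{2,2,1,0,4} = 3
G(19) = mex{3,3,2,1,0} = 4
G(20) = mex{4,2,3,0,1} = 5
G(21) = mex{5,3,2,1,0} = 4
G(22) = mex{4,4,3,2,1} = 0
G(23) = mex{0,5,4,3,2} = 1
G_B(23) = 1.
Combined Grundy value = 2 ⊕ 1 = 3.

3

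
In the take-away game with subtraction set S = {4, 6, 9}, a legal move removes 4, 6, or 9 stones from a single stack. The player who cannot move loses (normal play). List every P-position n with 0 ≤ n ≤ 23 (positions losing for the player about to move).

0, 1, 2, 3, 13, 14, 15, 16

n :  0  1  2  3  4  5  6  7  8  9 10 11 12 13 14 15 16 17 18 19 20 21 22 23
G :  0  0  0  0  1  1  1  1  2  2  2  2  3  0  0  0  0  1  1  1  1  2  2  2
P-positions are exactly the n with G(n) = 0.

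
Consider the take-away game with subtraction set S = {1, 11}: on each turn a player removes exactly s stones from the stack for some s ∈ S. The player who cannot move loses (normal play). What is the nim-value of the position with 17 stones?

1

n :  0  1  2  3  4  5  6  7  8  9 10 11 12 13 14 15 16 17
G :  0  1  0  1  0  1  0  1  0  1  0  1  0  1  0  1  0  1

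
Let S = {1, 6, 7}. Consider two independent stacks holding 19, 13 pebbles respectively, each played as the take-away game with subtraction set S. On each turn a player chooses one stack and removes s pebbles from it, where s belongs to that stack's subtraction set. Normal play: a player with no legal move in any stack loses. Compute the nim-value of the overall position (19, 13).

All stacks use S = {1, 6, 7}:
n :  0  1  2  3  4  5  6  7  8  9 10 11 12 13 14 15 16 17 18 19
G :  0  1  0  1  0  1  2  3  2  3  2  3  0  1  0  1  0  1  2  3
Stack A: G(19) = 3.
Stack B: G(13) = 1.
Combined Grundy value = 3 ⊕ 1 = 2.

2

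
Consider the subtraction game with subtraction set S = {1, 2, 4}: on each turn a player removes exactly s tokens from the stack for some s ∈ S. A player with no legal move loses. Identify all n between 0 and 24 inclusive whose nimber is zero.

0, 3, 6, 9, 12, 15, 18, 21, 24

n :  0  1  2  3  4  5  6  7  8  9 10 11 12 13 14 15 16 17 18 19 20 21 22 23 24
G :  0  1  2  0  1  2  0  1  2  0  1  2  0  1  2  0  1  2  0  1  2  0  1  2  0
P-positions are exactly the n with G(n) = 0.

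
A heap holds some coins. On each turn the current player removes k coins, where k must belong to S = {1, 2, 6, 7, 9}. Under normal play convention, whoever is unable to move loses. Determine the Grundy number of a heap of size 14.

3

G(0) = 0
G(1) = mex{0} = 1
G(2) = mex{1,0} = 2
G(3) = mex{2,1} = 0
G(4) = mex{0,2} = 1
G(5) = mex{1,0} = 2
G(6) = mex{2,1,0} = 3
G(7) = mex{3,2,1,0} = 4
G(8) = mex{4,3,2,1} = 0
G(9) = mex{0,4,0,2,0} = 1
G(10) = mex{1,0,1,0,1} = 2
G(11) = mex{2,1,2,1,2} = 0
G(12) = mex{0,2,3,2,0} = 1
G(13) = mex{1,0,4,3,1} = 2
G(14) = mex{2,1,0,4,2} = 3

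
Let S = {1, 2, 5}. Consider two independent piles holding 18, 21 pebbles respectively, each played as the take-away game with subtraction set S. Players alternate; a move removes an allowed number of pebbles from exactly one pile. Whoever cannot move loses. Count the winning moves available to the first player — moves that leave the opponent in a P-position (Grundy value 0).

All piles use S = {1, 2, 5}:
G(0) = 0
G(1) = mex{0} = 1
G(2) = mex{1,0} = 2
G(3) = mex{2,1} = 0
G(4) = mex{0,2} = 1
G(5) = mex{1,0,0} = 2
G(6) = mex{2,1,1} = 0
G(7) = mex{0,2,2} = 1
G(8) = mex{1,0,0} = 2
G(9) = mex{2,1,1} = 0
G(10) = mex{0,2,2} = 1
G(11) = mex{1,0,0} = 2
G(12) = mex{2,1,1} = 0
G(13) = mex{0,2,2} = 1
G(14) = mex{1,0,0} = 2
G(15) = mex{2,1,1} = 0
G(16) = mex{0,2,2} = 1
G(17) = mex{1,0,0} = 2
G(18) = mex{2,1,1} = 0
G(19) = mex{0,2,2} = 1
G(20) = mex{1,0,0} = 2
G(21) = mex{2,1,1} = 0
Pile A: G(18) = 0.
Pile B: G(21) = 0.
Combined Grundy value = 0 ⊕ 0 = 0.
A winning move leaves total XOR = 0, i.e. changes one component's Grundy value g to g ⊕ X where X is the current total.
Pile A: target g' = 0⊕0 = 0, but every legal move changes the Grundy value (mex property), so 0 moves.
Pile B: target g' = 0⊕0 = 0, but every legal move changes the Grundy value (mex property), so 0 moves.

0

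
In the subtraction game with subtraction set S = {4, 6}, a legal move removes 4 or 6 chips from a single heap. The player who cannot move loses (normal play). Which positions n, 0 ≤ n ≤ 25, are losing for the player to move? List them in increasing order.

0, 1, 2, 3, 10, 11, 12, 13, 20, 21, 22, 23

n :  0  1  2  3  4  5  6  7  8  9 10 11 12 13 14 15 16 17 18 19 20 21 22 23 24 25
G :  0  0  0  0  1  1  1  1  2  2  0  0  0  0  1  1  1  1  2  2  0  0  0  0  1  1
P-positions are exactly the n with G(n) = 0.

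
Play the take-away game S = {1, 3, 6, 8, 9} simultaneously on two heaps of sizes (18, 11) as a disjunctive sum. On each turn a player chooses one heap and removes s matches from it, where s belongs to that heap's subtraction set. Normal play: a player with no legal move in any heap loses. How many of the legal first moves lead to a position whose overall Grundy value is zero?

All heaps use S = {1, 3, 6, 8, 9}:
n :  0  1  2  3  4  5  6  7  8  9 10 11 12 13 14 15 16 17 18
G :  0  1  0  1  0  1  2  3  2  3  2  3  4  5  0  1  0  1  0
Heap A: G(18) = 0.
Heap B: G(11) = 3.
Combined Grundy value = 0 ⊕ 3 = 3.
A winning move leaves total XOR = 0, i.e. changes one component's Grundy value g to g ⊕ X where X is the current total.
Heap A: need g' = 0⊕3 = 3. Options: 18−1→G=1, 18−3→G=1, 18−6→G=4, 18−8→G=2, 18−9→G=3. Hits: 1.
Heap B: need g' = 3⊕3 = 0. Options: 11−1→G=2, 11−3→G=2, 11−6→G=1, 11−8→G=1, 11−9→G=0. Hits: 1.

2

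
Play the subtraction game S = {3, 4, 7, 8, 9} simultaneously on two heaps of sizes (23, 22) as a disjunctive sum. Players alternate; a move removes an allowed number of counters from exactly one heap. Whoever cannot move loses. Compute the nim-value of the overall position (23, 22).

All heaps use S = {3, 4, 7, 8, 9}:
G(0) = 0
G(1) = mex{} = 0
G(2) = mex{} = 0
G(3) = mex{0} = 1
G(4) = mex{0,0} = 1
G(5) = mex{0,0} = 1
G(6) = mex{1,0} = 2
G(7) = mex{1,1,0} = 2
G(8) = mex{1,1,0,0} = 2
G(9) = mex{2,1,0,0,0} = 3
G(10) = mex{2,2,1,0,0} = 3
G(11) = mex{2,2,1,1,0} = 3
G(12) = mex{3,2,1,1,1} = 0
G(13) = mex{3,3,2,1,1} = 0
G(14) = mex{3,3,2,2,1} = 0
G(15) = mex{0,3,2,2,2} = 1
G(16) = mex{0,0,3,2,2} = 1
G(17) = mex{0,0,3,3,2} = 1
G(18) = mex{1,0,3,3,3} = 2
G(19) = mex{1,1,0,3,3} = 2
G(20) = mex{1,1,0,0,3} = 2
G(21) = mex{2,1,0,0,0} = 3
G(22) = mex{2,2,1,0,0} = 3
G(23) = mex{2,2,1,1,0} = 3
Heap A: G(23) = 3.
Heap B: G(22) = 3.
Combined Grundy value = 3 ⊕ 3 = 0.

0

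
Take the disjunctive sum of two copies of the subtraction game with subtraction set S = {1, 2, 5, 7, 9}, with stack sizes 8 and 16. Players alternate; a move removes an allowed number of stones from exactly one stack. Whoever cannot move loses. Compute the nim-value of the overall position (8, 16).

All stacks use S = {1, 2, 5, 7, 9}:
G(0) = 0
G(1) = mex{0} = 1
G(2) = mex{1,0} = 2
G(3) = mex{2,1} = 0
G(4) = mex{0,2} = 1
G(5) = mex{1,0,0} = 2
G(6) = mex{2,1,1} = 0
G(7) = mex{0,2,2,0} = 1
G(8) = mex{1,0,0,1} = 2
G(9) = mex{2,1,1,2,0} = 3
G(10) = mex{3,2,2,0,1} = 4
G(11) = mex{4,3,0,1,2} = 5
G(12) = mex{5,4,1,2,0} = 3
G(13) = mex{3,5,2,0,1} = 4
G(14) = mex{4,3,3,1,2} = 0
G(15) = mex{0,4,4,2,0} = 1
G(16) = mex{1,0,5,3,1} = 2
Stack A: G(8) = 2.
Stack B: G(16) = 2.
Combined Grundy value = 2 ⊕ 2 = 0.

0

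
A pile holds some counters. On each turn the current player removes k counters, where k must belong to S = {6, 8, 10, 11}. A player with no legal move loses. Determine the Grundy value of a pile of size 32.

n :  0  1  2  3  4  5  6  7  8  9 10 11 12 13 14 15 16 17 18 19 20 21 22 23 24 25 26 27 28 29 30 31 32
G :  0  0  0  0  0  0  1  1  1  1  1  1  2  2  2  2  2  0  0  0  0  0  0  1  1  1  1  1  1  2  2  2  2

2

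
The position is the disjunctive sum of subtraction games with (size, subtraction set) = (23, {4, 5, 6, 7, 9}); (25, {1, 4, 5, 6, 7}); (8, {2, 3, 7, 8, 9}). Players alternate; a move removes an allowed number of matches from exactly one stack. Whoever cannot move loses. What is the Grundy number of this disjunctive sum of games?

Stack A, S = {4, 5, 6, 7, 9}:
G(0) = 0
G(1) = mex{} = 0
G(2) = mex{} = 0
G(3) = mex{} = 0
G(4) = mex{0} = 1
G(5) = mex{0,0} = 1
G(6) = mex{0,0,0} = 1
G(7) = mex{0,0,0,0} = 1
G(8) = mex{1,0,0,0} = 2
G(9) = mex{1,1,0,0,0} = 2
G(10) = mex{1,1,1,0,0} = 2
G(11) = mex{1,1,1,1,0} = 2
G(12) = mex{2,1,1,1,0} = 3
G(13) = mex{2,2,1,1,1} = 0
G(14) = mex{2,2,2,1,1} = 0
G(15) = mex{2,2,2,2,1} = 0
G(16) = mex{3,2,2,2,1} = 0
G(17) = mex{0,3,2,2,2} = 1
G(18) = mex{0,0,3,2,2} = 1
G(19) = mex{0,0,0,3,2} = 1
G(20) = mex{0,0,0,0,2} = 1
G(21) = mex{1,0,0,0,3} = 2
G(22) = mex{1,1,0,0,0} = 2
G(23) = mex{1,1,1,0,0} = 2
G_A(23) = 2.
Stack B, S = {1, 4, 5, 6, 7}:
n :  0  1  2  3  4  5  6  7  8  9 10 11 12 13 14 15 16 17 18 19 20 21 22 23 24 25
G :  0  1  0  1  2  3  2  3  4  5  0  1  0  1  2  3  2  3  4  5  0  1  0  1  2  3
G_B(25) = 3.
Stack C, S = {2, 3, 7, 8, 9}:
G(0) = 0
G(1) = mex{} = 0
G(2) = mex{0} = 1
G(3) = mex{0,0} = 1
G(4) = mex{1,0} = 2
G(5) = mex{1,1} = 0
G(6) = mex{2,1} = 0
G(7) = mex{0,2,0} = 1
G(8) = mex{0,0,0,0} = 1
G_C(8) = 1.
Combined Grundy value = 2 ⊕ 3 ⊕ 1 = 0.

0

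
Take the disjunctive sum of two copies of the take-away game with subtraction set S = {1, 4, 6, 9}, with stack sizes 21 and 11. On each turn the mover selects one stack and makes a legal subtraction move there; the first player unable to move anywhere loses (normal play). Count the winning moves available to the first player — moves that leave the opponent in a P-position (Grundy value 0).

0

All stacks use S = {1, 4, 6, 9}:
G(0) = 0
G(1) = mex{0} = 1
G(2) = mex{1} = 0
G(3) = mex{0} = 1
G(4) = mex{1,0} = 2
G(5) = mex{2,1} = 0
G(6) = mex{0,0,0} = 1
G(7) = mex{1,1,1} = 0
G(8) = mex{0,2,0} = 1
G(9) = mex{1,0,1,0} = 2
G(10) = mex{2,1,2,1} = 0
G(11) = mex{0,0,0,0} = 1
G(12) = mex{1,1,1,1} = 0
G(13) = mex{0,2,0,2} = 1
G(14) = mex{1,0,1,0} = 2
G(15) = mex{2,1,2,1} = 0
G(16) = mex{0,0,0,0} = 1
G(17) = mex{1,1,1,1} = 0
G(18) = mex{0,2,0,2} = 1
G(19) = mex{1,0,1,0} = 2
G(20) = mex{2,1,2,1} = 0
G(21) = mex{0,0,0,0} = 1
Stack A: G(21) = 1.
Stack B: G(11) = 1.
Combined Grundy value = 1 ⊕ 1 = 0.
A winning move leaves total XOR = 0, i.e. changes one component's Grundy value g to g ⊕ X where X is the current total.
Stack A: target g' = 1⊕0 = 1, but every legal move changes the Grundy value (mex property), so 0 moves.
Stack B: target g' = 1⊕0 = 1, but every legal move changes the Grundy value (mex property), so 0 moves.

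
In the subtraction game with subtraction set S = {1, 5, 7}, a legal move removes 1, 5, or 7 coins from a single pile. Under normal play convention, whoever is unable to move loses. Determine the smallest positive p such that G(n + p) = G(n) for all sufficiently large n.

G(0) = 0
G(1) = mex{0} = 1
G(2) = mex{1} = 0
G(3) = mex{0} = 1
G(4) = mex{1} = 0
G(5) = mex{0,0} = 1
G(6) = mex{1,1} = 0
G(7) = mex{0,0,0} = 1
G(8) = mex{1,1,1} = 0
G(9) = mex{0,0,0} = 1
G(10) = mex{1,1,1} = 0
G(11) = mex{0,0,0} = 1
G(12) = mex{1,1,1} = 0
G(13) = mex{0,0,0} = 1
G(14) = mex{1,1,1} = 0
G(n+2) = G(n) holds for n = 0,…,6 (a full window of length max(S) = 7), so the sequence is purely periodic with period 2.

2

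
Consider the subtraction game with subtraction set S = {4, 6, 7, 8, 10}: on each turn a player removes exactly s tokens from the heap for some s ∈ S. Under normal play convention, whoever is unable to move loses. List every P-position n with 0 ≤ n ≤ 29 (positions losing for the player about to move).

0, 1, 2, 3, 14, 15, 16, 17, 28, 29

G(0) = 0
G(1) = mex{} = 0
G(2) = mex{} = 0
G(3) = mex{} = 0
G(4) = mex{0} = 1
G(5) = mex{0} = 1
G(6) = mex{0,0} = 1
G(7) = mex{0,0,0} = 1
G(8) = mex{1,0,0,0} = 2
G(9) = mex{1,0,0,0} = 2
G(10) = mex{1,1,0,0,0} = 2
G(11) = mex{1,1,1,0,0} = 2
G(12) = mex{2,1,1,1,0} = 3
G(13) = mex{2,1,1,1,0} = 3
G(14) = mex{2,2,1,1,1} = 0
G(15) = mex{2,2,2,1,1} = 0
G(16) = mex{3,2,2,2,1} = 0
G(17) = mex{3,2,2,2,1} = 0
G(18) = mex{0,3,2,2,2} = 1
G(19) = mex{0,3,3,2,2} = 1
G(20) = mex{0,0,3,3,2} = 1
G(21) = mex{0,0,0,3,2} = 1
G(22) = mex{1,0,0,0,3} = 2
G(23) = mex{1,0,0,0,3} = 2
G(24) = mex{1,1,0,0,0} = 2
G(25) = mex{1,1,1,0,0} = 2
G(26) = mex{2,1,1,1,0} = 3
G(27) = mex{2,1,1,1,0} = 3
G(28) = mex{2,2,1,1,1} = 0
G(29) = mex{2,2,2,1,1} = 0
P-positions are exactly the n with G(n) = 0.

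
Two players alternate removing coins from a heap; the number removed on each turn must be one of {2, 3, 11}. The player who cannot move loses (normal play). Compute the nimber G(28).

n :  0  1  2  3  4  5  6  7  8  9 10 11 12 13 14 15 16 17 18 19 20 21 22 23 24 25 26 27 28
G :  0  0  1  1  2  0  0  1  1  2  0  3  1  2  0  0  1  1  2  0  0  1  1  2  0  3  1  2  0

0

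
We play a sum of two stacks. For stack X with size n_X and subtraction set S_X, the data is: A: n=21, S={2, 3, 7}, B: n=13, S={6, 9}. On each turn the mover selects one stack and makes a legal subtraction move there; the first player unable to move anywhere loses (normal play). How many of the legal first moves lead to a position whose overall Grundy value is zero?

Stack A, S = {2, 3, 7}:
G(0) = 0
G(1) = mex{} = 0
G(2) = mex{0} = 1
G(3) = mex{0,0} = 1
G(4) = mex{1,0} = 2
G(5) = mex{1,1} = 0
G(6) = mex{2,1} = 0
G(7) = mex{0,2,0} = 1
G(8) = mex{0,0,0} = 1
G(9) = mex{1,0,1} = 2
G(10) = mex{1,1,1} = 0
G(11) = mex{2,1,2} = 0
G(12) = mex{0,2,0} = 1
G(13) = mex{0,0,0} = 1
G(14) = mex{1,0,1} = 2
G(15) = mex{1,1,1} = 0
G(16) = mex{2,1,2} = 0
G(17) = mex{0,2,0} = 1
G(18) = mex{0,0,0} = 1
G(19) = mex{1,0,1} = 2
G(20) = mex{1,1,1} = 0
G(21) = mex{2,1,2} = 0
G_A(21) = 0.
Stack B, S = {6, 9}:
n :  0  1  2  3  4  5  6  7  8  9 10 11 12 13
G :  0  0  0  0  0  0  1  1  1  1  1  1  2  2
G_B(13) = 2.
Combined Grundy value = 0 ⊕ 2 = 2.
A winning move leaves total XOR = 0, i.e. changes one component's Grundy value g to g ⊕ X where X is the current total.
Stack A: need g' = 0⊕2 = 2. Options: 21−2→G=2, 21−3→G=1, 21−7→G=2. Hits: 2.
Stack B: need g' = 2⊕2 = 0. Options: 13−6→G=1, 13−9→G=0. Hits: 1.

3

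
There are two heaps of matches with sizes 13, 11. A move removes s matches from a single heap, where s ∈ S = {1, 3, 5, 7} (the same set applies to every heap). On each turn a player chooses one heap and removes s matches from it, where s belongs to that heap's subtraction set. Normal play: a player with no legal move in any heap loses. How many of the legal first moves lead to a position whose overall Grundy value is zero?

All heaps use S = {1, 3, 5, 7}:
G(0) = 0
G(1) = mex{0} = 1
G(2) = mex{1} = 0
G(3) = mex{0,0} = 1
G(4) = mex{1,1} = 0
G(5) = mex{0,0,0} = 1
G(6) = mex{1,1,1} = 0
G(7) = mex{0,0,0,0} = 1
G(8) = mex{1,1,1,1} = 0
G(9) = mex{0,0,0,0} = 1
G(10) = mex{1,1,1,1} = 0
G(11) = mex{0,0,0,0} = 1
G(12) = mex{1,1,1,1} = 0
G(13) = mex{0,0,0,0} = 1
Heap A: G(13) = 1.
Heap B: G(11) = 1.
Combined Grundy value = 1 ⊕ 1 = 0.
A winning move leaves total XOR = 0, i.e. changes one component's Grundy value g to g ⊕ X where X is the current total.
Heap A: target g' = 1⊕0 = 1, but every legal move changes the Grundy value (mex property), so 0 moves.
Heap B: target g' = 1⊕0 = 1, but every legal move changes the Grundy value (mex property), so 0 moves.

0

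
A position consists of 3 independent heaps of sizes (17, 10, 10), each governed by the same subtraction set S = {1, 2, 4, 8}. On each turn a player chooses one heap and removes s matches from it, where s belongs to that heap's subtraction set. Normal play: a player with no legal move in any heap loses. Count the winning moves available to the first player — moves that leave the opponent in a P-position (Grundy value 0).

2

All heaps use S = {1, 2, 4, 8}:
G(0) = 0
G(1) = mex{0} = 1
G(2) = mex{1,0} = 2
G(3) = mex{2,1} = 0
G(4) = mex{0,2,0} = 1
G(5) = mex{1,0,1} = 2
G(6) = mex{2,1,2} = 0
G(7) = mex{0,2,0} = 1
G(8) = mex{1,0,1,0} = 2
G(9) = mex{2,1,2,1} = 0
G(10) = mex{0,2,0,2} = 1
G(11) = mex{1,0,1,0} = 2
G(12) = mex{2,1,2,1} = 0
G(13) = mex{0,2,0,2} = 1
G(14) = mex{1,0,1,0} = 2
G(15) = mex{2,1,2,1} = 0
G(16) = mex{0,2,0,2} = 1
G(17) = mex{1,0,1,0} = 2
Heap A: G(17) = 2.
Heap B: G(10) = 1.
Heap C: G(10) = 1.
Combined Grundy value = 2 ⊕ 1 ⊕ 1 = 2.
A winning move leaves total XOR = 0, i.e. changes one component's Grundy value g to g ⊕ X where X is the current total.
Heap A: need g' = 2⊕2 = 0. Options: 17−1→G=1, 17−2→G=0, 17−4→G=1, 17−8→G=0. Hits: 2.
Heap B: need g' = 1⊕2 = 3. Options: 10−1→G=0, 10−2→G=2, 10−4→G=0, 10−8→G=2. Hits: 0.
Heap C: need g' = 1⊕2 = 3. Options: 10−1→G=0, 10−2→G=2, 10−4→G=0, 10−8→G=2. Hits: 0.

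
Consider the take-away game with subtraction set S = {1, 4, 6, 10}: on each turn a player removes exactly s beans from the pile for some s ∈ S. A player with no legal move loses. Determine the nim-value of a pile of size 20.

1

G(0) = 0
G(1) = mex{0} = 1
G(2) = mex{1} = 0
G(3) = mex{0} = 1
G(4) = mex{1,0} = 2
G(5) = mex{2,1} = 0
G(6) = mex{0,0,0} = 1
G(7) = mex{1,1,1} = 0
G(8) = mex{0,2,0} = 1
G(9) = mex{1,0,1} = 2
G(10) = mex{2,1,2,0} = 3
G(11) = mex{3,0,0,1} = 2
G(12) = mex{2,1,1,0} = 3
G(13) = mex{3,2,0,1} = 4
G(14) = mex{4,3,1,2} = 0
G(15) = mex{0,2,2,0} = 1
G(16) = mex{1,3,3,1} = 0
G(17) = mex{0,4,2,0} = 1
G(18) = mex{1,0,3,1} = 2
G(19) = mex{2,1,4,2} = 0
G(20) = mex{0,0,0,3} = 1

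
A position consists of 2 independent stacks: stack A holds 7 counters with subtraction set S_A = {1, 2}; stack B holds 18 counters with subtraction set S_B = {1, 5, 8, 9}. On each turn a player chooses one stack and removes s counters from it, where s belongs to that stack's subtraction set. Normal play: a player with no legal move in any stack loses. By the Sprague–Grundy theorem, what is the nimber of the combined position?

Stack A, S = {1, 2}:
G(0) = 0
G(1) = mex{0} = 1
G(2) = mex{1,0} = 2
G(3) = mex{2,1} = 0
G(4) = mex{0,2} = 1
G(5) = mex{1,0} = 2
G(6) = mex{2,1} = 0
G(7) = mex{0,2} = 1
G_A(7) = 1.
Stack B, S = {1, 5, 8, 9}:
n :  0  1  2  3  4  5  6  7  8  9 10 11 12 13 14 15 16 17 18
G :  0  1  0  1  0  1  0  1  2  3  2  3  2  3  2  3  0  1  0
G_B(18) = 0.
Combined Grundy value = 1 ⊕ 0 = 1.

1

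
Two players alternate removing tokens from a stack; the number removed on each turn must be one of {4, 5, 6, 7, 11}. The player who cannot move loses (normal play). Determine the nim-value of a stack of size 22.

G(0) = 0
G(1) = mex{} = 0
G(2) = mex{} = 0
G(3) = mex{} = 0
G(4) = mex{0} = 1
G(5) = mex{0,0} = 1
G(6) = mex{0,0,0} = 1
G(7) = mex{0,0,0,0} = 1
G(8) = mex{1,0,0,0} = 2
G(9) = mex{1,1,0,0} = 2
G(10) = mex{1,1,1,0} = 2
G(11) = mex{1,1,1,1,0} = 2
G(12) = mex{2,1,1,1,0} = 3
G(13) = mex{2,2,1,1,0} = 3
G(14) = mex{2,2,2,1,0} = 3
G(15) = mex{2,2,2,2,1} = 0
G(16) = mex{3,2,2,2,1} = 0
G(17) = mex{3,3,2,2,1} = 0
G(18) = mex{3,3,3,2,1} = 0
G(19) = mex{0,3,3,3,2} = 1
G(20) = mex{0,0,3,3,2} = 1
G(21) = mex{0,0,0,3,2} = 1
G(22) = mex{0,0,0,0,2} = 1

1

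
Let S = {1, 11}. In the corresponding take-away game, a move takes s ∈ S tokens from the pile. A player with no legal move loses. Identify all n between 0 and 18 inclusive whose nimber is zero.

0, 2, 4, 6, 8, 10, 12, 14, 16, 18

n :  0  1  2  3  4  5  6  7  8  9 10 11 12 13 14 15 16 17 18
G :  0  1  0  1  0  1  0  1  0  1  0  1  0  1  0  1  0  1  0
P-positions are exactly the n with G(n) = 0.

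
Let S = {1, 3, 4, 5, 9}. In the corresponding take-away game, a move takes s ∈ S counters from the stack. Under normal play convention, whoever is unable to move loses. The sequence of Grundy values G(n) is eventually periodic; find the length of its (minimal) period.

n :  0  1  2  3  4  5  6  7  8  9 10 11 12 13 14 15 16 17 18
G :  0  1  0  1  2  3  2  3  0  1  0  1  2  3  2  3  0  1  0
G(n+8) = G(n) holds for n = 0,…,8 (a full window of length max(S) = 9), so the sequence is purely periodic with period 8.

8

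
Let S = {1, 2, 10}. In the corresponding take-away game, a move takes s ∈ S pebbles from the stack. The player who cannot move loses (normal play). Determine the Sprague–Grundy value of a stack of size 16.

1

G(0) = 0
G(1) = mex{0} = 1
G(2) = mex{1,0} = 2
G(3) = mex{2,1} = 0
G(4) = mex{0,2} = 1
G(5) = mex{1,0} = 2
G(6) = mex{2,1} = 0
G(7) = mex{0,2} = 1
G(8) = mex{1,0} = 2
G(9) = mex{2,1} = 0
G(10) = mex{0,2,0} = 1
G(11) = mex{1,0,1} = 2
G(12) = mex{2,1,2} = 0
G(13) = mex{0,2,0} = 1
G(14) = mex{1,0,1} = 2
G(15) = mex{2,1,2} = 0
G(16) = mex{0,2,0} = 1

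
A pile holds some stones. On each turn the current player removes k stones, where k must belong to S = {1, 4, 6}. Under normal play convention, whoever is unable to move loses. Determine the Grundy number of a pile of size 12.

0

G(0) = 0
G(1) = mex{0} = 1
G(2) = mex{1} = 0
G(3) = mex{0} = 1
G(4) = mex{1,0} = 2
G(5) = mex{2,1} = 0
G(6) = mex{0,0,0} = 1
G(7) = mex{1,1,1} = 0
G(8) = mex{0,2,0} = 1
G(9) = mex{1,0,1} = 2
G(10) = mex{2,1,2} = 0
G(11) = mex{0,0,0} = 1
G(12) = mex{1,1,1} = 0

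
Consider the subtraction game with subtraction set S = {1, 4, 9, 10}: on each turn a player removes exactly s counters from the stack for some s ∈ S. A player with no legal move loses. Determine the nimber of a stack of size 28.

G(0) = 0
G(1) = mex{0} = 1
G(2) = mex{1} = 0
G(3) = mex{0} = 1
G(4) = mex{1,0} = 2
G(5) = mex{2,1} = 0
G(6) = mex{0,0} = 1
G(7) = mex{1,1} = 0
G(8) = mex{0,2} = 1
G(9) = mex{1,0,0} = 2
G(10) = mex{2,1,1,0} = 3
G(11) = mex{3,0,0,1} = 2
G(12) = mex{2,1,1,0} = 3
G(13) = mex{3,2,2,1} = 0
G(14) = mex{0,3,0,2} = 1
G(15) = mex{1,2,1,0} = 3
G(16) = mex{3,3,0,1} = 2
G(17) = mex{2,0,1,0} = 3
G(18) = mex{3,1,2,1} = 0
G(19) = mex{0,3,3,2} = 1
G(20) = mex{1,2,2,3} = 0
G(21) = mex{0,3,3,2} = 1
G(22) = mex{1,0,0,3} = 2
G(23) = mex{2,1,1,0} = 3
G(24) = mex{3,0,3,1} = 2
G(25) = mex{2,1,2,3} = 0
G(26) = mex{0,2,3,2} = 1
G(27) = mex{1,3,0,3} = 2
G(28) = mex{2,2,1,0} = 3

3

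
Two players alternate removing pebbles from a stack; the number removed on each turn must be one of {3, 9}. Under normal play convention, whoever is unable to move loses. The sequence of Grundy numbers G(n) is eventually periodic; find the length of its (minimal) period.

G(0) = 0
G(1) = mex{} = 0
G(2) = mex{} = 0
G(3) = mex{0} = 1
G(4) = mex{0} = 1
G(5) = mex{0} = 1
G(6) = mex{1} = 0
G(7) = mex{1} = 0
G(8) = mex{1} = 0
G(9) = mex{0,0} = 1
G(10) = mex{0,0} = 1
G(11) = mex{0,0} = 1
G(12) = mex{1,1} = 0
G(13) = mex{1,1} = 0
G(14) = mex{1,1} = 0
G(15) = mex{0,0} = 1
G(16) = mex{0,0} = 1
G(n+6) = G(n) holds for n = 0,…,8 (a full window of length max(S) = 9), so the sequence is purely periodic with period 6.

6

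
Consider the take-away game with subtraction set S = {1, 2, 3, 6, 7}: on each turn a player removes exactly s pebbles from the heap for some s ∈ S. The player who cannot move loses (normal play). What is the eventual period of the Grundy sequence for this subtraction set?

4

G(0) = 0
G(1) = mex{0} = 1
G(2) = mex{1,0} = 2
G(3) = mex{2,1,0} = 3
G(4) = mex{3,2,1} = 0
G(5) = mex{0,3,2} = 1
G(6) = mex{1,0,3,0} = 2
G(7) = mex{2,1,0,1,0} = 3
G(8) = mex{3,2,1,2,1} = 0
G(9) = mex{0,3,2,3,2} = 1
G(10) = mex{1,0,3,0,3} = 2
G(11) = mex{2,1,0,1,0} = 3
G(12) = mex{3,2,1,2,1} = 0
G(13) = mex{0,3,2,3,2} = 1
G(14) = mex{1,0,3,0,3} = 2
G(n+4) = G(n) holds for n = 0,…,6 (a full window of length max(S) = 7), so the sequence is purely periodic with period 4.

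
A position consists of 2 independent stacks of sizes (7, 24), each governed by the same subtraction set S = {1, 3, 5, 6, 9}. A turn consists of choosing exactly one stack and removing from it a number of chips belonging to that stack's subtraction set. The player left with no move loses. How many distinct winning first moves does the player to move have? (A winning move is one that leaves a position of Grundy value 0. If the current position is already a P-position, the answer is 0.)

All stacks use S = {1, 3, 5, 6, 9}:
n :  0  1  2  3  4  5  6  7  8  9 10 11 12 13 14 15 16 17 18 19 20 21 22 23 24
G :  0  1  0  1  0  1  2  3  2  3  2  3  0  1  0  1  0  1  2  3  2  3  2  3  0
Stack A: G(7) = 3.
Stack B: G(24) = 0.
Combined Grundy value = 3 ⊕ 0 = 3.
A winning move leaves total XOR = 0, i.e. changes one component's Grundy value g to g ⊕ X where X is the current total.
Stack A: need g' = 3⊕3 = 0. Options: 7−1→G=2, 7−3→G=0, 7−5→G=0, 7−6→G=1. Hits: 2.
Stack B: need g' = 0⊕3 = 3. Options: 24−1→G=3, 24−3→G=3, 24−5→G=3, 24−6→G=2, 24−9→G=1. Hits: 3.

5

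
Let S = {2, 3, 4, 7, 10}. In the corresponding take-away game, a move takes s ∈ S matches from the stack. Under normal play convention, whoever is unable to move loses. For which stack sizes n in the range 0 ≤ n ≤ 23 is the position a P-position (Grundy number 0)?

n :  0  1  2  3  4  5  6  7  8  9 10 11 12 13 14 15 16 17 18 19 20 21 22 23
G :  0  0  1  1  2  2  0  3  1  4  2  5  0  3  1  4  2  0  0  1  1  2  2  0
P-positions are exactly the n with G(n) = 0.

0, 1, 6, 12, 17, 18, 23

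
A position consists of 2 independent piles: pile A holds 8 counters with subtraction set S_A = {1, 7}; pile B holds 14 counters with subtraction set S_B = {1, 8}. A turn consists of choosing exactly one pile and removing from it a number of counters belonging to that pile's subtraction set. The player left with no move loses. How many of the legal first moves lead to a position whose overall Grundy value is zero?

4

Pile A, S = {1, 7}:
n : 0 1 2 3 4 5 6 7 8
G : 0 1 0 1 0 1 0 1 0
G_A(8) = 0.
Pile B, S = {1, 8}:
n :  0  1  2  3  4  5  6  7  8  9 10 11 12 13 14
G :  0  1  0  1  0  1  0  1  2  0  1  0  1  0  1
G_B(14) = 1.
Combined Grundy value = 0 ⊕ 1 = 1.
A winning move leaves total XOR = 0, i.e. changes one component's Grundy value g to g ⊕ X where X is the current total.
Pile A: need g' = 0⊕1 = 1. Options: 8−1→G=1, 8−7→G=1. Hits: 2.
Pile B: need g' = 1⊕1 = 0. Options: 14−1→G=0, 14−8→G=0. Hits: 2.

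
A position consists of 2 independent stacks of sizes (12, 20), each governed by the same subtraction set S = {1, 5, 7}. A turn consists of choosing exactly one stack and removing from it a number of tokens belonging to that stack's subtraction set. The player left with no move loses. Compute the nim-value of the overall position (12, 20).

0

All stacks use S = {1, 5, 7}:
n :  0  1  2  3  4  5  6  7  8  9 10 11 12 13 14 15 16 17 18 19 20
G :  0  1  0  1  0  1  0  1  0  1  0  1  0  1  0  1  0  1  0  1  0
Stack A: G(12) = 0.
Stack B: G(20) = 0.
Combined Grundy value = 0 ⊕ 0 = 0.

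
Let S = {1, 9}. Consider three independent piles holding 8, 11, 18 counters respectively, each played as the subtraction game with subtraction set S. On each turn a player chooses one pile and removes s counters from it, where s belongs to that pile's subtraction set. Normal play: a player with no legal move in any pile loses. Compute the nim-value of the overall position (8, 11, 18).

All piles use S = {1, 9}:
n :  0  1  2  3  4  5  6  7  8  9 10 11 12 13 14 15 16 17 18
G :  0  1  0  1  0  1  0  1  0  1  0  1  0  1  0  1  0  1  0
Pile A: G(8) = 0.
Pile B: G(11) = 1.
Pile C: G(18) = 0.
Combined Grundy value = 0 ⊕ 1 ⊕ 0 = 1.

1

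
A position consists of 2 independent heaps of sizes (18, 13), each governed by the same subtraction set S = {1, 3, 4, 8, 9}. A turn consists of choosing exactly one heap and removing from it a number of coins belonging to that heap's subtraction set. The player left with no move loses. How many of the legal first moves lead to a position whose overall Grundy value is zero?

All heaps use S = {1, 3, 4, 8, 9}:
n :  0  1  2  3  4  5  6  7  8  9 10 11 12 13 14 15 16 17 18
G :  0  1  0  1  2  3  2  0  1  4  3  2  0  1  0  1  2  3  2
Heap A: G(18) = 2.
Heap B: G(13) = 1.
Combined Grundy value = 2 ⊕ 1 = 3.
A winning move leaves total XOR = 0, i.e. changes one component's Grundy value g to g ⊕ X where X is the current total.
Heap A: need g' = 2⊕3 = 1. Options: 18−1→G=3, 18−3→G=1, 18−4→G=0, 18−8→G=3, 18−9→G=4. Hits: 1.
Heap B: need g' = 1⊕3 = 2. Options: 13−1→G=0, 13−3→G=3, 13−4→G=4, 13−8→G=3, 13−9→G=2. Hits: 1.

2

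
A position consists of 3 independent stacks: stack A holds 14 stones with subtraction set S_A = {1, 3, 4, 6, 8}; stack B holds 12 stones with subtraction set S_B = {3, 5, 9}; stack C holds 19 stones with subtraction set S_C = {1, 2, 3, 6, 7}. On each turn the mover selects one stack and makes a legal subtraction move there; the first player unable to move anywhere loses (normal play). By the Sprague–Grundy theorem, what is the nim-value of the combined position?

Stack A, S = {1, 3, 4, 6, 8}:
G(0) = 0
G(1) = mex{0} = 1
G(2) = mex{1} = 0
G(3) = mex{0,0} = 1
G(4) = mex{1,1,0} = 2
G(5) = mex{2,0,1} = 3
G(6) = mex{3,1,0,0} = 2
G(7) = mex{2,2,1,1} = 0
G(8) = mex{0,3,2,0,0} = 1
G(9) = mex{1,2,3,1,1} = 0
G(10) = mex{0,0,2,2,0} = 1
G(11) = mex{1,1,0,3,1} = 2
G(12) = mex{2,0,1,2,2} = 3
G(13) = mex{3,1,0,0,3} = 2
G(14) = mex{2,2,1,1,2} = 0
G_A(14) = 0.
Stack B, S = {3, 5, 9}:
G(0) = 0
G(1) = mex{} = 0
G(2) = mex{} = 0
G(3) = mex{0} = 1
G(4) = mex{0} = 1
G(5) = mex{0,0} = 1
G(6) = mex{1,0} = 2
G(7) = mex{1,0} = 2
G(8) = mex{1,1} = 0
G(9) = mex{2,1,0} = 3
G(10) = mex{2,1,0} = 3
G(11) = mex{0,2,0} = 1
G(12) = mex{3,2,1} = 0
G_B(12) = 0.
Stack C, S = {1, 2, 3, 6, 7}:
n :  0  1  2  3  4  5  6  7  8  9 10 11 12 13 14 15 16 17 18 19
G :  0  1  2  3  0  1  2  3  0  1  2  3  0  1  2  3  0  1  2  3
G_C(19) = 3.
Combined Grundy value = 0 ⊕ 0 ⊕ 3 = 3.

3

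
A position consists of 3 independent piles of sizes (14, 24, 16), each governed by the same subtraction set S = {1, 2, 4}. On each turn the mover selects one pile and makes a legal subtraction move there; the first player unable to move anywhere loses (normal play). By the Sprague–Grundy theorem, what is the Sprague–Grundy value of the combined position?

All piles use S = {1, 2, 4}:
G(0) = 0
G(1) = mex{0} = 1
G(2) = mex{1,0} = 2
G(3) = mex{2,1} = 0
G(4) = mex{0,2,0} = 1
G(5) = mex{1,0,1} = 2
G(6) = mex{2,1,2} = 0
G(7) = mex{0,2,0} = 1
G(8) = mex{1,0,1} = 2
G(9) = mex{2,1,2} = 0
G(10) = mex{0,2,0} = 1
G(11) = mex{1,0,1} = 2
G(12) = mex{2,1,2} = 0
G(13) = mex{0,2,0} = 1
G(14) = mex{1,0,1} = 2
G(15) = mex{2,1,2} = 0
G(16) = mex{0,2,0} = 1
G(17) = mex{1,0,1} = 2
G(18) = mex{2,1,2} = 0
G(19) = mex{0,2,0} = 1
G(20) = mex{1,0,1} = 2
G(21) = mex{2,1,2} = 0
G(22) = mex{0,2,0} = 1
G(23) = mex{1,0,1} = 2
G(24) = mex{2,1,2} = 0
Pile A: G(14) = 2.
Pile B: G(24) = 0.
Pile C: G(16) = 1.
Combined Grundy value = 2 ⊕ 0 ⊕ 1 = 3.

3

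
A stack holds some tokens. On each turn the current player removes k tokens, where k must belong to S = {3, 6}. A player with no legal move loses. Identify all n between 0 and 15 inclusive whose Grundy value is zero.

0, 1, 2, 9, 10, 11

n :  0  1  2  3  4  5  6  7  8  9 10 11 12 13 14 15
G :  0  0  0  1  1  1  2  2  2  0  0  0  1  1  1  2
P-positions are exactly the n with G(n) = 0.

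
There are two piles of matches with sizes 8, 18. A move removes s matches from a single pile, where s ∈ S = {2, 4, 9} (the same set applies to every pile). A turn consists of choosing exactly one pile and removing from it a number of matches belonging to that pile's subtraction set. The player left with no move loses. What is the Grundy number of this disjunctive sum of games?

1

All piles use S = {2, 4, 9}:
G(0) = 0
G(1) = mex{} = 0
G(2) = mex{0} = 1
G(3) = mex{0} = 1
G(4) = mex{1,0} = 2
G(5) = mex{1,0} = 2
G(6) = mex{2,1} = 0
G(7) = mex{2,1} = 0
G(8) = mex{0,2} = 1
G(9) = mex{0,2,0} = 1
G(10) = mex{1,0,0} = 2
G(11) = mex{1,0,1} = 2
G(12) = mex{2,1,1} = 0
G(13) = mex{2,1,2} = 0
G(14) = mex{0,2,2} = 1
G(15) = mex{0,2,0} = 1
G(16) = mex{1,0,0} = 2
G(17) = mex{1,0,1} = 2
G(18) = mex{2,1,1} = 0
Pile A: G(8) = 1.
Pile B: G(18) = 0.
Combined Grundy value = 1 ⊕ 0 = 1.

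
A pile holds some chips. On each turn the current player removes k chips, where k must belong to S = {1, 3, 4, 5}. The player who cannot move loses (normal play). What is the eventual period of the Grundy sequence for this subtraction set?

G(0) = 0
G(1) = mex{0} = 1
G(2) = mex{1} = 0
G(3) = mex{0,0} = 1
G(4) = mex{1,1,0} = 2
G(5) = mex{2,0,1,0} = 3
G(6) = mex{3,1,0,1} = 2
G(7) = mex{2,2,1,0} = 3
G(8) = mex{3,3,2,1} = 0
G(9) = mex{0,2,3,2} = 1
G(10) = mex{1,3,2,3} = 0
G(11) = mex{0,0,3,2} = 1
G(12) = mex{1,1,0,3} = 2
G(13) = mex{2,0,1,0} = 3
G(14) = mex{3,1,0,1} = 2
G(15) = mex{2,2,1,0} = 3
G(16) = mex{3,3,2,1} = 0
G(17) = mex{0,2,3,2} = 1
G(n+8) = G(n) holds for n = 0,…,4 (a full window of length max(S) = 5), so the sequence is purely periodic with period 8.

8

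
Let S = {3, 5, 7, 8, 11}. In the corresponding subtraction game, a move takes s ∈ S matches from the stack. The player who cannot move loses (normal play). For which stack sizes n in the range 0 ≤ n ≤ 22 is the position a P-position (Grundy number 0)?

G(0) = 0
G(1) = mex{} = 0
G(2) = mex{} = 0
G(3) = mex{0} = 1
G(4) = mex{0} = 1
G(5) = mex{0,0} = 1
G(6) = mex{1,0} = 2
G(7) = mex{1,0,0} = 2
G(8) = mex{1,1,0,0} = 2
G(9) = mex{2,1,0,0} = 3
G(10) = mex{2,1,1,0} = 3
G(11) = mex{2,2,1,1,0} = 3
G(12) = mex{3,2,1,1,0} = 4
G(13) = mex{3,2,2,1,0} = 4
G(14) = mex{3,3,2,2,1} = 0
G(15) = mex{4,3,2,2,1} = 0
G(16) = mex{4,3,3,2,1} = 0
G(17) = mex{0,4,3,3,2} = 1
G(18) = mex{0,4,3,3,2} = 1
G(19) = mex{0,0,4,3,2} = 1
G(20) = mex{1,0,4,4,3} = 2
G(21) = mex{1,0,0,4,3} = 2
G(22) = mex{1,1,0,0,3} = 2
P-positions are exactly the n with G(n) = 0.

0, 1, 2, 14, 15, 16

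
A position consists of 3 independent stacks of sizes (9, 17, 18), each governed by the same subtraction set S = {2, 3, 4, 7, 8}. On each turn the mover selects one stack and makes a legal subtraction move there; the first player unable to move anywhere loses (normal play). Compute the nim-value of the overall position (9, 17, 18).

All stacks use S = {2, 3, 4, 7, 8}:
G(0) = 0
G(1) = mex{} = 0
G(2) = mex{0} = 1
G(3) = mex{0,0} = 1
G(4) = mex{1,0,0} = 2
G(5) = mex{1,1,0} = 2
G(6) = mex{2,1,1} = 0
G(7) = mex{2,2,1,0} = 3
G(8) = mex{0,2,2,0,0} = 1
G(9) = mex{3,0,2,1,0} = 4
G(10) = mex{1,3,0,1,1} = 2
G(11) = mex{4,1,3,2,1} = 0
G(12) = mex{2,4,1,2,2} = 0
G(13) = mex{0,2,4,0,2} = 1
G(14) = mex{0,0,2,3,0} = 1
G(15) = mex{1,0,0,1,3} = 2
G(16) = mex{1,1,0,4,1} = 2
G(17) = mex{2,1,1,2,4} = 0
G(18) = mex{2,2,1,0,2} = 3
Stack A: G(9) = 4.
Stack B: G(17) = 0.
Stack C: G(18) = 3.
Combined Grundy value = 4 ⊕ 0 ⊕ 3 = 7.

7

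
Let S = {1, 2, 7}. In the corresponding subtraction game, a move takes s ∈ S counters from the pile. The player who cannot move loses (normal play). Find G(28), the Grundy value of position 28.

G(0) = 0
G(1) = mex{0} = 1
G(2) = mex{1,0} = 2
G(3) = mex{2,1} = 0
G(4) = mex{0,2} = 1
G(5) = mex{1,0} = 2
G(6) = mex{2,1} = 0
G(7) = mex{0,2,0} = 1
G(8) = mex{1,0,1} = 2
G(9) = mex{2,1,2} = 0
G(10) = mex{0,2,0} = 1
G(11) = mex{1,0,1} = 2
G(12) = mex{2,1,2} = 0
G(13) = mex{0,2,0} = 1
G(14) = mex{1,0,1} = 2
G(15) = mex{2,1,2} = 0
G(16) = mex{0,2,0} = 1
G(17) = mex{1,0,1} = 2
G(18) = mex{2,1,2} = 0
G(19) = mex{0,2,0} = 1
G(20) = mex{1,0,1} = 2
G(21) = mex{2,1,2} = 0
G(22) = mex{0,2,0} = 1
G(23) = mex{1,0,1} = 2
G(24) = mex{2,1,2} = 0
G(25) = mex{0,2,0} = 1
G(26) = mex{1,0,1} = 2
G(27) = mex{2,1,2} = 0
G(28) = mex{0,2,0} = 1

1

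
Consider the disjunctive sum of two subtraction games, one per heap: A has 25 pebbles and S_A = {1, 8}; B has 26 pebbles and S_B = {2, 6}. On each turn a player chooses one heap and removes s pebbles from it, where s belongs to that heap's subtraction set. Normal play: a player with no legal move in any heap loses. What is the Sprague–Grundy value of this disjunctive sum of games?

0

Heap A, S = {1, 8}:
G(0) = 0
G(1) = mex{0} = 1
G(2) = mex{1} = 0
G(3) = mex{0} = 1
G(4) = mex{1} = 0
G(5) = mex{0} = 1
G(6) = mex{1} = 0
G(7) = mex{0} = 1
G(8) = mex{1,0} = 2
G(9) = mex{2,1} = 0
G(10) = mex{0,0} = 1
G(11) = mex{1,1} = 0
G(12) = mex{0,0} = 1
G(13) = mex{1,1} = 0
G(14) = mex{0,0} = 1
G(15) = mex{1,1} = 0
G(16) = mex{0,2} = 1
G(17) = mex{1,0} = 2
G(18) = mex{2,1} = 0
G(19) = mex{0,0} = 1
G(20) = mex{1,1} = 0
G(21) = mex{0,0} = 1
G(22) = mex{1,1} = 0
G(23) = mex{0,0} = 1
G(24) = mex{1,1} = 0
G(25) = mex{0,2} = 1
G_A(25) = 1.
Heap B, S = {2, 6}:
n :  0  1  2  3  4  5  6  7  8  9 10 11 12 13 14 15 16 17 18 19 20 21 22 23 24 25 26
G :  0  0  1  1  0  0  1  1  0  0  1  1  0  0  1  1  0  0  1  1  0  0  1  1  0  0  1
G_B(26) = 1.
Combined Grundy value = 1 ⊕ 1 = 0.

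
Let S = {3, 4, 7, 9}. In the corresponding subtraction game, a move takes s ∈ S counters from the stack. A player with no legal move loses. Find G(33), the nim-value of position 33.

G(0) = 0
G(1) = mex{} = 0
G(2) = mex{} = 0
G(3) = mex{0} = 1
G(4) = mex{0,0} = 1
G(5) = mex{0,0} = 1
G(6) = mex{1,0} = 2
G(7) = mex{1,1,0} = 2
G(8) = mex{1,1,0} = 2
G(9) = mex{2,1,0,0} = 3
G(10) = mex{2,2,1,0} = 3
G(11) = mex{2,2,1,0} = 3
G(12) = mex{3,2,1,1} = 0
G(13) = mex{3,3,2,1} = 0
G(14) = mex{3,3,2,1} = 0
G(15) = mex{0,3,2,2} = 1
G(16) = mex{0,0,3,2} = 1
G(17) = mex{0,0,3,2} = 1
G(18) = mex{1,0,3,3} = 2
G(19) = mex{1,1,0,3} = 2
G(20) = mex{1,1,0,3} = 2
G(21) = mex{2,1,0,0} = 3
G(22) = mex{2,2,1,0} = 3
G(23) = mex{2,2,1,0} = 3
G(24) = mex{3,2,1,1} = 0
G(25) = mex{3,3,2,1} = 0
G(26) = mex{3,3,2,1} = 0
G(27) = mex{0,3,2,2} = 1
G(28) = mex{0,0,3,2} = 1
G(29) = mex{0,0,3,2} = 1
G(30) = mex{1,0,3,3} = 2
G(31) = mex{1,1,0,3} = 2
G(32) = mex{1,1,0,3} = 2
G(33) = mex{2,1,0,0} = 3

3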